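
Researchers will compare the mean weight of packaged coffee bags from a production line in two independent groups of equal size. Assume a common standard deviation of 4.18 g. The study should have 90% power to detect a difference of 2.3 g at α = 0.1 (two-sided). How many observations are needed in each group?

For two equal groups, n per group = 2·((z_{α/2} + z_β)·σ/δ)².
z_{α/2} = 1.645; z_β = 1.282 (power 90%).
n = 2 × (2.927 × 4.18 / 2.3)² = 2 × 28.30 = 56.60
Round up: n = 57 per group.

57 per group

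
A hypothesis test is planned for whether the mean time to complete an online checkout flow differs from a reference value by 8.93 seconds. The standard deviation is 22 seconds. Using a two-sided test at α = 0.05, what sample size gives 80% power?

n = 48

For a one-sample z-test, n = ((z_{α/2} + z_β)·σ/δ)².
z_{α/2} = 1.960 (two-sided α = 0.05); z_β = 0.842 (power 80% → β = 0.2).
n = (2.802 × 22 / 8.93)² = 47.65
Round up: n = 48.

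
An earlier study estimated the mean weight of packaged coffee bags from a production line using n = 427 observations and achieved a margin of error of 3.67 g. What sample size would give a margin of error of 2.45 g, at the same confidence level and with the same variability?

Margin of error scales as 1/√n, so n₂ = n₁·(E₁/E₂)².
n₂ = 427 × (3.67/2.45)² = 427 × 2.244 = 958.19
Round up: n₂ = 959.

959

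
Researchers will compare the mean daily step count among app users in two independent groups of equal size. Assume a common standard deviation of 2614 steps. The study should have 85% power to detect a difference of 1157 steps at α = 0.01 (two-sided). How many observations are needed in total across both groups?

268 total

For two equal groups, n per group = 2·((z_{α/2} + z_β)·σ/δ)².
z_{α/2} = 2.576; z_β = 1.036 (power 85%).
n = 2 × (3.612 × 2614 / 1157)² = 2 × 66.59 = 133.18
Round up: n = 134 per group.
Total across both groups: 2 × 134 = 268.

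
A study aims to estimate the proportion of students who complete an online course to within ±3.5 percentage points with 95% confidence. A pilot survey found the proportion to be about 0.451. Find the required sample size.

777

For a proportion with margin E = 0.035 at 95% confidence, z = 1.960.
n = p̂(1−p̂)(z/E)² = 0.451 × 0.549 × (1.960/0.035)² = 776.47
Round up: n = 777.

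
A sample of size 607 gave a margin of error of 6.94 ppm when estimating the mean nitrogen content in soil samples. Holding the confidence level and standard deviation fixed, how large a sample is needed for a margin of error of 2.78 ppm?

Margin of error scales as 1/√n, so n₂ = n₁·(E₁/E₂)².
n₂ = 607 × (6.94/2.78)² = 607 × 6.232 = 3782.82
Round up: n₂ = 3783.

n = 3783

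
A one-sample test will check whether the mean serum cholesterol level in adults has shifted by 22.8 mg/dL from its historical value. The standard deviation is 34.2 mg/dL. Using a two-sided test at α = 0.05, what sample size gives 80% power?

n = 18

For a one-sample z-test, n = ((z_{α/2} + z_β)·σ/δ)².
z_{α/2} = 1.960 (two-sided α = 0.05); z_β = 0.842 (power 80% → β = 0.2).
n = (2.802 × 34.2 / 22.8)² = 17.67
Round up: n = 18.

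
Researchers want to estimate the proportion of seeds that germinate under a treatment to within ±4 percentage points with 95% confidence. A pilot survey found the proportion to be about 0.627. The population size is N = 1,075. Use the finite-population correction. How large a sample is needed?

370

For a proportion with margin E = 0.04 at 95% confidence, z = 1.960.
n = p̂(1−p̂)(z/E)² = 0.627 × 0.373 × (1.960/0.04)² = 561.52 — call this n₀.
Finite-population correction with N = 1,075: n = n₀ / (1 + (n₀−1)/N) = 561.52 / 1.521 = 369.18
Round up: n = 370.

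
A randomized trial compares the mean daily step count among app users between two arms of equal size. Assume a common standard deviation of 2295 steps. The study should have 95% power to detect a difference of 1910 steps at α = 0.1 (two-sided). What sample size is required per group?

32 per group

For two equal groups, n per group = 2·((z_{α/2} + z_β)·σ/δ)².
z_{α/2} = 1.645; z_β = 1.645 (power 95%).
n = 2 × (3.290 × 2295 / 1910)² = 2 × 15.63 = 31.26
Round up: n = 32 per group.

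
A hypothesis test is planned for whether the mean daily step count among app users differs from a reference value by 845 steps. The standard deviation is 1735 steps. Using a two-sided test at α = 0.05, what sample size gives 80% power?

34

For a one-sample z-test, n = ((z_{α/2} + z_β)·σ/δ)².
z_{α/2} = 1.960 (two-sided α = 0.05); z_β = 0.842 (power 80% → β = 0.2).
n = (2.802 × 1735 / 845)² = 33.10
Round up: n = 34.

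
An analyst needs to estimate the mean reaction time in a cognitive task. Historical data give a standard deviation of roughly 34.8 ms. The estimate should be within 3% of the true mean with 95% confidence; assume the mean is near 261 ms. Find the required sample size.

For a mean, the margin of error is E = z·σ/√n, so n = (zσ/E)².
At 95% confidence, z = 1.960.
E = 3% of 261 = 7.83 ms.
n = (1.960 × 34.8 / 7.83)² = 75.88
Round up: n = 76.

n = 76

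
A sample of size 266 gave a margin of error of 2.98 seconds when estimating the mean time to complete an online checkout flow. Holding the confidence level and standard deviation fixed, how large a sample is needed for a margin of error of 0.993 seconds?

Margin of error scales as 1/√n, so n₂ = n₁·(E₁/E₂)².
n₂ = 266 × (2.98/0.993)² = 266 × 9.006 = 2395.60
Round up: n₂ = 2396.

n = 2396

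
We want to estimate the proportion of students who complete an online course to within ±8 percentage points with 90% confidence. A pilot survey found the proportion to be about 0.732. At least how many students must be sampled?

For a proportion with margin E = 0.08 at 90% confidence, z = 1.645.
n = p̂(1−p̂)(z/E)² = 0.732 × 0.268 × (1.645/0.08)² = 82.95
Round up: n = 83.

83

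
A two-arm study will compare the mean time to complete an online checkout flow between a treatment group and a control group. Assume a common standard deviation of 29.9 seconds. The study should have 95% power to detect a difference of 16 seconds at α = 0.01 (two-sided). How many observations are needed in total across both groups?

250 total

For two equal groups, n per group = 2·((z_{α/2} + z_β)·σ/δ)².
z_{α/2} = 2.576; z_β = 1.645 (power 95%).
n = 2 × (4.221 × 29.9 / 16)² = 2 × 62.22 = 124.44
Round up: n = 125 per group.
Total across both groups: 2 × 125 = 250.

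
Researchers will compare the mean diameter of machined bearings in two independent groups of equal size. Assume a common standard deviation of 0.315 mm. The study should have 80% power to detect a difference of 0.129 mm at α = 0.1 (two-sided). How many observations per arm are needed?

74 per group

For two equal groups, n per group = 2·((z_{α/2} + z_β)·σ/δ)².
z_{α/2} = 1.645; z_β = 0.842 (power 80%).
n = 2 × (2.487 × 0.315 / 0.129)² = 2 × 36.88 = 73.76
Round up: n = 74 per group.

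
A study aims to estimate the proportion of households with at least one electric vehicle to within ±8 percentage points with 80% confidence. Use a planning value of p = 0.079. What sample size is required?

n = 19

For a proportion with margin E = 0.08 at 80% confidence, z = 1.282.
n = p̂(1−p̂)(z/E)² = 0.079 × 0.921 × (1.282/0.08)² = 18.68
Round up: n = 19.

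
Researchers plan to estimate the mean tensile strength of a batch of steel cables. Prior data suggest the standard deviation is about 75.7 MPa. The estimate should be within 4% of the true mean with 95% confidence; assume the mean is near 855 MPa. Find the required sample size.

19

For a mean, the margin of error is E = z·σ/√n, so n = (zσ/E)².
At 95% confidence, z = 1.960.
E = 4% of 855 = 34.2 MPa.
n = (1.960 × 75.7 / 34.2)² = 18.82
Round up: n = 19.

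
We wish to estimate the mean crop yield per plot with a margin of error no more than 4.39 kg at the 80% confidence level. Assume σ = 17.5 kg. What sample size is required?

For a mean, the margin of error is E = z·σ/√n, so n = (zσ/E)².
At 80% confidence, z = 1.282.
n = (1.282 × 17.5 / 4.39)² = 26.12
Round up: n = 27.

27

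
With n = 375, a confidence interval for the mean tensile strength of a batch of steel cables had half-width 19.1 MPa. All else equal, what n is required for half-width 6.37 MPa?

3372

Margin of error scales as 1/√n, so n₂ = n₁·(E₁/E₂)².
n₂ = 375 × (19.1/6.37)² = 375 × 8.991 = 3371.62
Round up: n₂ = 3372.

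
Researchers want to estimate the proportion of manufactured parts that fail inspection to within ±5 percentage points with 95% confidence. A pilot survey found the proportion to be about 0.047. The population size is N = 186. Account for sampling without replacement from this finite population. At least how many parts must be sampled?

For a proportion with margin E = 0.05 at 95% confidence, z = 1.960.
n = p̂(1−p̂)(z/E)² = 0.047 × 0.953 × (1.960/0.05)² = 68.83 — call this n₀.
Finite-population correction with N = 186: n = n₀ / (1 + (n₀−1)/N) = 68.83 / 1.365 = 50.42
Round up: n = 51.

51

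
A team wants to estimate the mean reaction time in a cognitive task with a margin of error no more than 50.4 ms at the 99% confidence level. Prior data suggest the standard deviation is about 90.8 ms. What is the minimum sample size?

22

For a mean, the margin of error is E = z·σ/√n, so n = (zσ/E)².
At 99% confidence, z = 2.576.
n = (2.576 × 90.8 / 50.4)² = 21.54
Round up: n = 22.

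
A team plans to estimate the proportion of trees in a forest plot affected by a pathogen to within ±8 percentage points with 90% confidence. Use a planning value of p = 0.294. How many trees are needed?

n = 88

For a proportion with margin E = 0.08 at 90% confidence, z = 1.645.
n = p̂(1−p̂)(z/E)² = 0.294 × 0.706 × (1.645/0.08)² = 87.76
Round up: n = 88.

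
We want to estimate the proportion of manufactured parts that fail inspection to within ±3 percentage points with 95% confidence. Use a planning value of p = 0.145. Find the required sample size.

For a proportion with margin E = 0.03 at 95% confidence, z = 1.960.
n = p̂(1−p̂)(z/E)² = 0.145 × 0.855 × (1.960/0.03)² = 529.18
Round up: n = 530.

530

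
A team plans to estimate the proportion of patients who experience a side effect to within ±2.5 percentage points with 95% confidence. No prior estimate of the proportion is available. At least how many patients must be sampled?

1537

For a proportion with margin E = 0.025 at 95% confidence, z = 1.960.
With no prior estimate, use p = 0.5, which maximizes p(1−p) at 0.25.
n = 0.25 × (z/E)² = 0.25 × (1.960/0.025)² = 1536.64
Round up: n = 1537.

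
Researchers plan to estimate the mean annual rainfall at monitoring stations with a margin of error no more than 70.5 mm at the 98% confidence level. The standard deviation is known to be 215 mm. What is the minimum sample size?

51

For a mean, the margin of error is E = z·σ/√n, so n = (zσ/E)².
At 98% confidence, z = 2.326.
n = (2.326 × 215 / 70.5)² = 50.32
Round up: n = 51.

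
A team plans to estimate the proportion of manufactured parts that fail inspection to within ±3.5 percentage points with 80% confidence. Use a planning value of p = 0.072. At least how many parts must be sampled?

For a proportion with margin E = 0.035 at 80% confidence, z = 1.282.
n = p̂(1−p̂)(z/E)² = 0.072 × 0.928 × (1.282/0.035)² = 89.64
Round up: n = 90.

90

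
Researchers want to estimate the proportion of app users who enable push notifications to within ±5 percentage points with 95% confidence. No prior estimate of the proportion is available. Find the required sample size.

n = 385

For a proportion with margin E = 0.05 at 95% confidence, z = 1.960.
With no prior estimate, use p = 0.5, which maximizes p(1−p) at 0.25.
n = 0.25 × (z/E)² = 0.25 × (1.960/0.05)² = 384.16
Round up: n = 385.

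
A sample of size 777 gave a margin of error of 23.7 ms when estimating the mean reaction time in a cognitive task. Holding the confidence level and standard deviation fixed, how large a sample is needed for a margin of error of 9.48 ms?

4857

Margin of error scales as 1/√n, so n₂ = n₁·(E₁/E₂)².
n₂ = 777 × (23.7/9.48)² = 777 × 6.25 = 4856.25
Round up: n₂ = 4857.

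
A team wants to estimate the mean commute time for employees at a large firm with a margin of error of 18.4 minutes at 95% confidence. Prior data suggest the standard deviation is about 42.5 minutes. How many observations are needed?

For a mean, the margin of error is E = z·σ/√n, so n = (zσ/E)².
At 95% confidence, z = 1.960.
n = (1.960 × 42.5 / 18.4)² = 20.50
Round up: n = 21.

21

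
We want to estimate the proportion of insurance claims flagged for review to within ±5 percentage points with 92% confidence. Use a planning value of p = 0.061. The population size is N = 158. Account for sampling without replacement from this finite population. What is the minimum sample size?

For a proportion with margin E = 0.05 at 92% confidence, z = 1.751.
n = p̂(1−p̂)(z/E)² = 0.061 × 0.939 × (1.751/0.05)² = 70.25 — call this n₀.
Finite-population correction with N = 158: n = n₀ / (1 + (n₀−1)/N) = 70.25 / 1.438 = 48.85
Round up: n = 49.

n = 49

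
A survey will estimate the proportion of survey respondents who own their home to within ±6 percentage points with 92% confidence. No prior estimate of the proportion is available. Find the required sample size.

213

For a proportion with margin E = 0.06 at 92% confidence, z = 1.751.
With no prior estimate, use p = 0.5, which maximizes p(1−p) at 0.25.
n = 0.25 × (z/E)² = 0.25 × (1.751/0.06)² = 212.92
Round up: n = 213.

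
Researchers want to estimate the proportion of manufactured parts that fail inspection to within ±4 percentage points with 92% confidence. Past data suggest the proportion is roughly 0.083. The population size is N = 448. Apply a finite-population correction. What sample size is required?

n = 111

For a proportion with margin E = 0.04 at 92% confidence, z = 1.751.
n = p̂(1−p̂)(z/E)² = 0.083 × 0.917 × (1.751/0.04)² = 145.85 — call this n₀.
Finite-population correction with N = 448: n = n₀ / (1 + (n₀−1)/N) = 145.85 / 1.323 = 110.24
Round up: n = 111.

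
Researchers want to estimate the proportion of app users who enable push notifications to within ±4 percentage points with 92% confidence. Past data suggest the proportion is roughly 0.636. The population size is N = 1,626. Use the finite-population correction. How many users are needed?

n = 349

For a proportion with margin E = 0.04 at 92% confidence, z = 1.751.
n = p̂(1−p̂)(z/E)² = 0.636 × 0.364 × (1.751/0.04)² = 443.62 — call this n₀.
Finite-population correction with N = 1,626: n = n₀ / (1 + (n₀−1)/N) = 443.62 / 1.272 = 348.76
Round up: n = 349.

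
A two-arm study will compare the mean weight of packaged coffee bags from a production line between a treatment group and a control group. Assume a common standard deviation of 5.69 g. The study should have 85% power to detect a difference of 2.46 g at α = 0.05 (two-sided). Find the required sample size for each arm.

97 per group

For two equal groups, n per group = 2·((z_{α/2} + z_β)·σ/δ)².
z_{α/2} = 1.960; z_β = 1.036 (power 85%).
n = 2 × (2.996 × 5.69 / 2.46)² = 2 × 48.02 = 96.04
Round up: n = 97 per group.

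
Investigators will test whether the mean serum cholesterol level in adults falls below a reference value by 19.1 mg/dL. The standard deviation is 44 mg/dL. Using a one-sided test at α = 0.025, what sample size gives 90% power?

n = 56

For a one-sample z-test, n = ((z_α + z_β)·σ/δ)².
z_α = 1.960 (one-sided α = 0.025); z_β = 1.282 (power 90% → β = 0.1).
n = (3.242 × 44 / 19.1)² = 55.78
Round up: n = 56.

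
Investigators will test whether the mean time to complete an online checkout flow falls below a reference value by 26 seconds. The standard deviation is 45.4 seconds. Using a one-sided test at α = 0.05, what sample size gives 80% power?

19

For a one-sample z-test, n = ((z_α + z_β)·σ/δ)².
z_α = 1.645 (one-sided α = 0.05); z_β = 0.842 (power 80% → β = 0.2).
n = (2.487 × 45.4 / 26)² = 18.86
Round up: n = 19.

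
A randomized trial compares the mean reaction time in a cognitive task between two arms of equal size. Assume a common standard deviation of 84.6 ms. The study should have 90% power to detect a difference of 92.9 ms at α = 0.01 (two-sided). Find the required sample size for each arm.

25 per group

For two equal groups, n per group = 2·((z_{α/2} + z_β)·σ/δ)².
z_{α/2} = 2.576; z_β = 1.282 (power 90%).
n = 2 × (3.858 × 84.6 / 92.9)² = 2 × 12.34 = 24.68
Round up: n = 25 per group.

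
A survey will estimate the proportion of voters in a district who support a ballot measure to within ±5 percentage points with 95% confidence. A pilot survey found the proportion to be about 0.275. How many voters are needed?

For a proportion with margin E = 0.05 at 95% confidence, z = 1.960.
n = p̂(1−p̂)(z/E)² = 0.275 × 0.725 × (1.960/0.05)² = 306.37
Round up: n = 307.

n = 307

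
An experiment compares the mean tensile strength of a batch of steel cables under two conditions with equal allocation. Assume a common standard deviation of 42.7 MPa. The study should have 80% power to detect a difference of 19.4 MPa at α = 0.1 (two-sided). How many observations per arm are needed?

For two equal groups, n per group = 2·((z_{α/2} + z_β)·σ/δ)².
z_{α/2} = 1.645; z_β = 0.842 (power 80%).
n = 2 × (2.487 × 42.7 / 19.4)² = 2 × 29.96 = 59.92
Round up: n = 60 per group.

60 per group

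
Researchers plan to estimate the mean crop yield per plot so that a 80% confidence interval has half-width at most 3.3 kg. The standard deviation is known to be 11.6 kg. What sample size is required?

n = 21

For a mean, the margin of error is E = z·σ/√n, so n = (zσ/E)².
At 80% confidence, z = 1.282.
n = (1.282 × 11.6 / 3.3)² = 20.31
Round up: n = 21.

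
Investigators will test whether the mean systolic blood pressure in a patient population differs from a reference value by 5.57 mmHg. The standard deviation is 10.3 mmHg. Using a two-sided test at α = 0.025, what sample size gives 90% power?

n = 43

For a one-sample z-test, n = ((z_{α/2} + z_β)·σ/δ)².
z_{α/2} = 2.241 (two-sided α = 0.025); z_β = 1.282 (power 90% → β = 0.1).
n = (3.523 × 10.3 / 5.57)² = 42.44
Round up: n = 43.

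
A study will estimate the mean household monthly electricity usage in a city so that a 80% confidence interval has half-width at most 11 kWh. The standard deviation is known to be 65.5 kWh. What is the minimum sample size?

59

For a mean, the margin of error is E = z·σ/√n, so n = (zσ/E)².
At 80% confidence, z = 1.282.
n = (1.282 × 65.5 / 11)² = 58.27
Round up: n = 59.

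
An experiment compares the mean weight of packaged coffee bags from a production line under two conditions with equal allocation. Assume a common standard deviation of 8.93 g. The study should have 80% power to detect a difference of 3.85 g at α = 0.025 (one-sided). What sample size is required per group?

85 per group

For two equal groups, n per group = 2·((z_α + z_β)·σ/δ)².
z_α = 1.960; z_β = 0.842 (power 80%).
n = 2 × (2.802 × 8.93 / 3.85)² = 2 × 42.24 = 84.48
Round up: n = 85 per group.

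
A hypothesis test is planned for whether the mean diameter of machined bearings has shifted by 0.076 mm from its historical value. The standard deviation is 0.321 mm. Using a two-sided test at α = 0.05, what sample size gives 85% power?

For a one-sample z-test, n = ((z_{α/2} + z_β)·σ/δ)².
z_{α/2} = 1.960 (two-sided α = 0.05); z_β = 1.036 (power 85% → β = 0.15).
n = (2.996 × 0.321 / 0.076)² = 160.13
Round up: n = 161.

161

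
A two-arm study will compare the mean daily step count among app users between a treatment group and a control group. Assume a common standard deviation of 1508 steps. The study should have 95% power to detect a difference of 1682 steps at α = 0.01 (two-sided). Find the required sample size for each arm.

For two equal groups, n per group = 2·((z_{α/2} + z_β)·σ/δ)².
z_{α/2} = 2.576; z_β = 1.645 (power 95%).
n = 2 × (4.221 × 1508 / 1682)² = 2 × 14.32 = 28.64
Round up: n = 29 per group.

29 per group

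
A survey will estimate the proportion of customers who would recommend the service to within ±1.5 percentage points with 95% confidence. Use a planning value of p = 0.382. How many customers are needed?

n = 4031

For a proportion with margin E = 0.015 at 95% confidence, z = 1.960.
n = p̂(1−p̂)(z/E)² = 0.382 × 0.618 × (1.960/0.015)² = 4030.71
Round up: n = 4031.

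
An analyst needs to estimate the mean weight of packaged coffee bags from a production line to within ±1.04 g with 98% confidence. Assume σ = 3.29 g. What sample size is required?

55

For a mean, the margin of error is E = z·σ/√n, so n = (zσ/E)².
At 98% confidence, z = 2.326.
n = (2.326 × 3.29 / 1.04)² = 54.14
Round up: n = 55.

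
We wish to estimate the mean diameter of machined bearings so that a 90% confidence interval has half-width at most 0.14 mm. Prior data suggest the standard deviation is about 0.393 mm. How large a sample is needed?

22

For a mean, the margin of error is E = z·σ/√n, so n = (zσ/E)².
At 90% confidence, z = 1.645.
n = (1.645 × 0.393 / 0.14)² = 21.32
Round up: n = 22.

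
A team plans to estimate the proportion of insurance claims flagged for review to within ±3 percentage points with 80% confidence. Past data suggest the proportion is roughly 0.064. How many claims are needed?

110

For a proportion with margin E = 0.03 at 80% confidence, z = 1.282.
n = p̂(1−p̂)(z/E)² = 0.064 × 0.936 × (1.282/0.03)² = 109.39
Round up: n = 110.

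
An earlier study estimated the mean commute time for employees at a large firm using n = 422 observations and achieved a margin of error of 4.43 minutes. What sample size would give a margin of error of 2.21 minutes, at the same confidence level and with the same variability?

1696

Margin of error scales as 1/√n, so n₂ = n₁·(E₁/E₂)².
n₂ = 422 × (4.43/2.21)² = 422 × 4.018 = 1695.60
Round up: n₂ = 1696.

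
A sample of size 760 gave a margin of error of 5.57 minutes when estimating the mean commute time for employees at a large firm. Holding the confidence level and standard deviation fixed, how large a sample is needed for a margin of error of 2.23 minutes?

4742

Margin of error scales as 1/√n, so n₂ = n₁·(E₁/E₂)².
n₂ = 760 × (5.57/2.23)² = 760 × 6.239 = 4741.64
Round up: n₂ = 4742.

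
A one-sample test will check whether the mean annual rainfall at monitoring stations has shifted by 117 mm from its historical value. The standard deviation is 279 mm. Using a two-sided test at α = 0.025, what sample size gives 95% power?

For a one-sample z-test, n = ((z_{α/2} + z_β)·σ/δ)².
z_{α/2} = 2.241 (two-sided α = 0.025); z_β = 1.645 (power 95% → β = 0.05).
n = (3.886 × 279 / 117)² = 85.87
Round up: n = 86.

86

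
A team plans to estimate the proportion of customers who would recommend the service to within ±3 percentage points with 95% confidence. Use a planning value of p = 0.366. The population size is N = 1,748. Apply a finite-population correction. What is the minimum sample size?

For a proportion with margin E = 0.03 at 95% confidence, z = 1.960.
n = p̂(1−p̂)(z/E)² = 0.366 × 0.634 × (1.960/0.03)² = 990.47 — call this n₀.
Finite-population correction with N = 1,748: n = n₀ / (1 + (n₀−1)/N) = 990.47 / 1.566 = 632.48
Round up: n = 633.

633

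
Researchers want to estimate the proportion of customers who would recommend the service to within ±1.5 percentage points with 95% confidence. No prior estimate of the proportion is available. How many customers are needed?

4269

For a proportion with margin E = 0.015 at 95% confidence, z = 1.960.
With no prior estimate, use p = 0.5, which maximizes p(1−p) at 0.25.
n = 0.25 × (z/E)² = 0.25 × (1.960/0.015)² = 4268.44
Round up: n = 4269.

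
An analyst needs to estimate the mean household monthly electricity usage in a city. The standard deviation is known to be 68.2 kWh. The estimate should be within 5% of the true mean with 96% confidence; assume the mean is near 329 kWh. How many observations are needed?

For a mean, the margin of error is E = z·σ/√n, so n = (zσ/E)².
At 96% confidence, z = 2.054.
E = 5% of 329 = 16.45 kWh.
n = (2.054 × 68.2 / 16.45)² = 72.52
Round up: n = 73.

73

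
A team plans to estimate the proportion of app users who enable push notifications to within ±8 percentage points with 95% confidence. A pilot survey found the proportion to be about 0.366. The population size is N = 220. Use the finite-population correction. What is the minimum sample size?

For a proportion with margin E = 0.08 at 95% confidence, z = 1.960.
n = p̂(1−p̂)(z/E)² = 0.366 × 0.634 × (1.960/0.08)² = 139.28 — call this n₀.
Finite-population correction with N = 220: n = n₀ / (1 + (n₀−1)/N) = 139.28 / 1.629 = 85.50
Round up: n = 86.

n = 86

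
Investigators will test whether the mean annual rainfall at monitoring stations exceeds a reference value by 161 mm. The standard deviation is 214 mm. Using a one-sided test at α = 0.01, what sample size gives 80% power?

18

For a one-sample z-test, n = ((z_α + z_β)·σ/δ)².
z_α = 2.326 (one-sided α = 0.01); z_β = 0.842 (power 80% → β = 0.2).
n = (3.168 × 214 / 161)² = 17.73
Round up: n = 18.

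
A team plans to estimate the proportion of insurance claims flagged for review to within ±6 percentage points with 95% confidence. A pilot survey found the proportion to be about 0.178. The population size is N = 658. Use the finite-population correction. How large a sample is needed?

127

For a proportion with margin E = 0.06 at 95% confidence, z = 1.960.
n = p̂(1−p̂)(z/E)² = 0.178 × 0.822 × (1.960/0.06)² = 156.14 — call this n₀.
Finite-population correction with N = 658: n = n₀ / (1 + (n₀−1)/N) = 156.14 / 1.236 = 126.33
Round up: n = 127.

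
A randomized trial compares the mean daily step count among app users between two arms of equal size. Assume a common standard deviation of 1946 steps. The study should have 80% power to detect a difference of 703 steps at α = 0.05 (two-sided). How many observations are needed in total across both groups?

242 total

For two equal groups, n per group = 2·((z_{α/2} + z_β)·σ/δ)².
z_{α/2} = 1.960; z_β = 0.842 (power 80%).
n = 2 × (2.802 × 1946 / 703)² = 2 × 60.16 = 120.32
Round up: n = 121 per group.
Total across both groups: 2 × 121 = 242.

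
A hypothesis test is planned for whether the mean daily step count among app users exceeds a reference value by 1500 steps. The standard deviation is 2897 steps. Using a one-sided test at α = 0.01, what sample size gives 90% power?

n = 49

For a one-sample z-test, n = ((z_α + z_β)·σ/δ)².
z_α = 2.326 (one-sided α = 0.01); z_β = 1.282 (power 90% → β = 0.1).
n = (3.608 × 2897 / 1500)² = 48.56
Round up: n = 49.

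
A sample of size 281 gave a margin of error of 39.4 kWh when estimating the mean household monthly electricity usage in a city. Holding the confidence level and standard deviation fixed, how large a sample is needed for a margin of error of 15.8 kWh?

Margin of error scales as 1/√n, so n₂ = n₁·(E₁/E₂)².
n₂ = 281 × (39.4/15.8)² = 281 × 6.218 = 1747.26
Round up: n₂ = 1748.

1748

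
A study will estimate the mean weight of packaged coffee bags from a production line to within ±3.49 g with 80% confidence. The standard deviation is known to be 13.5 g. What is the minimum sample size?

For a mean, the margin of error is E = z·σ/√n, so n = (zσ/E)².
At 80% confidence, z = 1.282.
n = (1.282 × 13.5 / 3.49)² = 24.59
Round up: n = 25.

25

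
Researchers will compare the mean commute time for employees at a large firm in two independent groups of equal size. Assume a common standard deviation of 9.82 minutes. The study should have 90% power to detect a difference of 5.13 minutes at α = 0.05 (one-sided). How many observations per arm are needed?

63 per group

For two equal groups, n per group = 2·((z_α + z_β)·σ/δ)².
z_α = 1.645; z_β = 1.282 (power 90%).
n = 2 × (2.927 × 9.82 / 5.13)² = 2 × 31.39 = 62.78
Round up: n = 63 per group.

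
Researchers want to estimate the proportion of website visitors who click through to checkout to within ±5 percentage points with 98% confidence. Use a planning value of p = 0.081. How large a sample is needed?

n = 162

For a proportion with margin E = 0.05 at 98% confidence, z = 2.326.
n = p̂(1−p̂)(z/E)² = 0.081 × 0.919 × (2.326/0.05)² = 161.09
Round up: n = 162.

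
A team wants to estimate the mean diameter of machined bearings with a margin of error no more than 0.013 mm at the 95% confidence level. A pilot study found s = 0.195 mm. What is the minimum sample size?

For a mean, the margin of error is E = z·σ/√n, so n = (zσ/E)².
At 95% confidence, z = 1.960.
n = (1.960 × 0.195 / 0.013)² = 864.36
Round up: n = 865.

n = 865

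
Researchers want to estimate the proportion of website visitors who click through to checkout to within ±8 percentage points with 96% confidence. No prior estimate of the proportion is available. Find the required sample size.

For a proportion with margin E = 0.08 at 96% confidence, z = 2.054.
With no prior estimate, use p = 0.5, which maximizes p(1−p) at 0.25.
n = 0.25 × (z/E)² = 0.25 × (2.054/0.08)² = 164.80
Round up: n = 165.

n = 165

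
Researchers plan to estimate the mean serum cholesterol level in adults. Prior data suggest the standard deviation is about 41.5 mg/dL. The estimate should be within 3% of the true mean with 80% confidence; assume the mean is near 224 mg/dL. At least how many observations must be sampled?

For a mean, the margin of error is E = z·σ/√n, so n = (zσ/E)².
At 80% confidence, z = 1.282.
E = 3% of 224 = 6.72 mg/dL.
n = (1.282 × 41.5 / 6.72)² = 62.68
Round up: n = 63.

63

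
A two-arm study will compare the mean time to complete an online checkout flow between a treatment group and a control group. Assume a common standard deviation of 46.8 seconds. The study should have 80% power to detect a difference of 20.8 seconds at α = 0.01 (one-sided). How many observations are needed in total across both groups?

204 total

For two equal groups, n per group = 2·((z_α + z_β)·σ/δ)².
z_α = 2.326; z_β = 0.842 (power 80%).
n = 2 × (3.168 × 46.8 / 20.8)² = 2 × 50.81 = 101.62
Round up: n = 102 per group.
Total across both groups: 2 × 102 = 204.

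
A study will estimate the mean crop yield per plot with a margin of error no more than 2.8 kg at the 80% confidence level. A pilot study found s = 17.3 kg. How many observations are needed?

63

For a mean, the margin of error is E = z·σ/√n, so n = (zσ/E)².
At 80% confidence, z = 1.282.
n = (1.282 × 17.3 / 2.8)² = 62.74
Round up: n = 63.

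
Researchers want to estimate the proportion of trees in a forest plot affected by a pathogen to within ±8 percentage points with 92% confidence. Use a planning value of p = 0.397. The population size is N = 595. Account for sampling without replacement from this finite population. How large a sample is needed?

For a proportion with margin E = 0.08 at 92% confidence, z = 1.751.
n = p̂(1−p̂)(z/E)² = 0.397 × 0.603 × (1.751/0.08)² = 114.68 — call this n₀.
Finite-population correction with N = 595: n = n₀ / (1 + (n₀−1)/N) = 114.68 / 1.191 = 96.29
Round up: n = 97.

97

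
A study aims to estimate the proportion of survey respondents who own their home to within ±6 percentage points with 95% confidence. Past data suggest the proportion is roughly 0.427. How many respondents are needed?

For a proportion with margin E = 0.06 at 95% confidence, z = 1.960.
n = p̂(1−p̂)(z/E)² = 0.427 × 0.573 × (1.960/0.06)² = 261.09
Round up: n = 262.

262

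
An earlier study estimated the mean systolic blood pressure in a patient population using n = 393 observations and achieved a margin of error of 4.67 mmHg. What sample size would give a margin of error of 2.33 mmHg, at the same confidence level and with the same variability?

n = 1579

Margin of error scales as 1/√n, so n₂ = n₁·(E₁/E₂)².
n₂ = 393 × (4.67/2.33)² = 393 × 4.017 = 1578.68
Round up: n₂ = 1579.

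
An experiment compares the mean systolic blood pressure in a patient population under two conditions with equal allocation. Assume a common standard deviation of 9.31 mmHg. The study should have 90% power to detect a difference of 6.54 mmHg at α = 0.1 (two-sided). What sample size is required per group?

For two equal groups, n per group = 2·((z_{α/2} + z_β)·σ/δ)².
z_{α/2} = 1.645; z_β = 1.282 (power 90%).
n = 2 × (2.927 × 9.31 / 6.54)² = 2 × 17.36 = 34.72
Round up: n = 35 per group.

35 per group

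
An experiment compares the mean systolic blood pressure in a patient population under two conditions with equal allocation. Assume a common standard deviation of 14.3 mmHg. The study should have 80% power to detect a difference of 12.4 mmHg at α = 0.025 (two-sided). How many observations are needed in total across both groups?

52 total

For two equal groups, n per group = 2·((z_{α/2} + z_β)·σ/δ)².
z_{α/2} = 2.241; z_β = 0.842 (power 80%).
n = 2 × (3.083 × 14.3 / 12.4)² = 2 × 12.64 = 25.28
Round up: n = 26 per group.
Total across both groups: 2 × 26 = 52.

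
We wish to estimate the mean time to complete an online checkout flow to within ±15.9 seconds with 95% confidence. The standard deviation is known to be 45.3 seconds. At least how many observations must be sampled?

For a mean, the margin of error is E = z·σ/√n, so n = (zσ/E)².
At 95% confidence, z = 1.960.
n = (1.960 × 45.3 / 15.9)² = 31.18
Round up: n = 32.

n = 32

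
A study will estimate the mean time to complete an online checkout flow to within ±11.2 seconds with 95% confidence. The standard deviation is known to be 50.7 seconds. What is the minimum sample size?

For a mean, the margin of error is E = z·σ/√n, so n = (zσ/E)².
At 95% confidence, z = 1.960.
n = (1.960 × 50.7 / 11.2)² = 78.72
Round up: n = 79.

n = 79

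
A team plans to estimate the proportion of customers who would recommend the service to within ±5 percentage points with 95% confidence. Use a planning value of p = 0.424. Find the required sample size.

For a proportion with margin E = 0.05 at 95% confidence, z = 1.960.
n = p̂(1−p̂)(z/E)² = 0.424 × 0.576 × (1.960/0.05)² = 375.28
Round up: n = 376.

376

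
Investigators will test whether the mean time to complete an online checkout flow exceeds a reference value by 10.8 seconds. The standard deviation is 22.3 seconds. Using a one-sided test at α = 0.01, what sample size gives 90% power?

For a one-sample z-test, n = ((z_α + z_β)·σ/δ)².
z_α = 2.326 (one-sided α = 0.01); z_β = 1.282 (power 90% → β = 0.1).
n = (3.608 × 22.3 / 10.8)² = 55.50
Round up: n = 56.

56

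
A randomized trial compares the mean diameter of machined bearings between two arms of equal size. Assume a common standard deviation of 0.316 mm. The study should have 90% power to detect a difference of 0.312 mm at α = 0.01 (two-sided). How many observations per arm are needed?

31 per group

For two equal groups, n per group = 2·((z_{α/2} + z_β)·σ/δ)².
z_{α/2} = 2.576; z_β = 1.282 (power 90%).
n = 2 × (3.858 × 0.316 / 0.312)² = 2 × 15.27 = 30.54
Round up: n = 31 per group.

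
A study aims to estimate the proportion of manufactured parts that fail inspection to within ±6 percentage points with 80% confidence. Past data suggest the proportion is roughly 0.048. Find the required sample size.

For a proportion with margin E = 0.06 at 80% confidence, z = 1.282.
n = p̂(1−p̂)(z/E)² = 0.048 × 0.952 × (1.282/0.06)² = 20.86
Round up: n = 21.

21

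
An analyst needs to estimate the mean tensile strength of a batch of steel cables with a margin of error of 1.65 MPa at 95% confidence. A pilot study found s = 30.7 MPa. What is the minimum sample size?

For a mean, the margin of error is E = z·σ/√n, so n = (zσ/E)².
At 95% confidence, z = 1.960.
n = (1.960 × 30.7 / 1.65)² = 1329.91
Round up: n = 1330.

n = 1330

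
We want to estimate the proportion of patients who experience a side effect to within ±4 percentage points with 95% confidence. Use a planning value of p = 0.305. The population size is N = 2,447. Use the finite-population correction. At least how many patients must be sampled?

For a proportion with margin E = 0.04 at 95% confidence, z = 1.960.
n = p̂(1−p̂)(z/E)² = 0.305 × 0.695 × (1.960/0.04)² = 508.95 — call this n₀.
Finite-population correction with N = 2,447: n = n₀ / (1 + (n₀−1)/N) = 508.95 / 1.208 = 421.32
Round up: n = 422.

422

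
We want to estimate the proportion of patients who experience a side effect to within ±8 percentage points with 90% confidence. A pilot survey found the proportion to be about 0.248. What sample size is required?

79

For a proportion with margin E = 0.08 at 90% confidence, z = 1.645.
n = p̂(1−p̂)(z/E)² = 0.248 × 0.752 × (1.645/0.08)² = 78.85
Round up: n = 79.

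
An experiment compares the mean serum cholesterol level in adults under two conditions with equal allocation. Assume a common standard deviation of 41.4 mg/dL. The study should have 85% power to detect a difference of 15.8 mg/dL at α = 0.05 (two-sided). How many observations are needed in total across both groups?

For two equal groups, n per group = 2·((z_{α/2} + z_β)·σ/δ)².
z_{α/2} = 1.960; z_β = 1.036 (power 85%).
n = 2 × (2.996 × 41.4 / 15.8)² = 2 × 61.63 = 123.26
Round up: n = 124 per group.
Total across both groups: 2 × 124 = 248.

248 total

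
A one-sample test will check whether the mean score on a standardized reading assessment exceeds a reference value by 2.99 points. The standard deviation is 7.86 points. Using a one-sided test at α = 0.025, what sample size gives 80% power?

For a one-sample z-test, n = ((z_α + z_β)·σ/δ)².
z_α = 1.960 (one-sided α = 0.025); z_β = 0.842 (power 80% → β = 0.2).
n = (2.802 × 7.86 / 2.99)² = 54.25
Round up: n = 55.

55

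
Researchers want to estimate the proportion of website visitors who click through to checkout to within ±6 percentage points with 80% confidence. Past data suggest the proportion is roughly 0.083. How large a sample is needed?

For a proportion with margin E = 0.06 at 80% confidence, z = 1.282.
n = p̂(1−p̂)(z/E)² = 0.083 × 0.917 × (1.282/0.06)² = 34.75
Round up: n = 35.

35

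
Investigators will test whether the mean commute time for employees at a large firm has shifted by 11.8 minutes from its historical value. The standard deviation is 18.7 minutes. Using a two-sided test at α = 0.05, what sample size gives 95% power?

33

For a one-sample z-test, n = ((z_{α/2} + z_β)·σ/δ)².
z_{α/2} = 1.960 (two-sided α = 0.05); z_β = 1.645 (power 95% → β = 0.05).
n = (3.605 × 18.7 / 11.8)² = 32.64
Round up: n = 33.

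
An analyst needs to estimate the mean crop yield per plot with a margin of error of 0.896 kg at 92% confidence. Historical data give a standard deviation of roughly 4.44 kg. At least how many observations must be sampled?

76

For a mean, the margin of error is E = z·σ/√n, so n = (zσ/E)².
At 92% confidence, z = 1.751.
n = (1.751 × 4.44 / 0.896)² = 75.29
Round up: n = 76.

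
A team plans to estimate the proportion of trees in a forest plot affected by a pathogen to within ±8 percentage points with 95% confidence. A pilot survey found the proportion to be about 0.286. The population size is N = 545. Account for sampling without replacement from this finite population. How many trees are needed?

For a proportion with margin E = 0.08 at 95% confidence, z = 1.960.
n = p̂(1−p̂)(z/E)² = 0.286 × 0.714 × (1.960/0.08)² = 122.57 — call this n₀.
Finite-population correction with N = 545: n = n₀ / (1 + (n₀−1)/N) = 122.57 / 1.223 = 100.22
Round up: n = 101.

n = 101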